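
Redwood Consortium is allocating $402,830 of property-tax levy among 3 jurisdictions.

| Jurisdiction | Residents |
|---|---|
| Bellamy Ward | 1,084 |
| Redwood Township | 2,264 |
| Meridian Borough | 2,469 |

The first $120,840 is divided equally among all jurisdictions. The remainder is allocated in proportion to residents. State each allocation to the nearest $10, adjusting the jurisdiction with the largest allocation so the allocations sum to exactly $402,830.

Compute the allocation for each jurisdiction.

Bellamy Ward: $92,830 | Redwood Township: $150,030 | Meridian Borough: $159,970

Equal tier: $120,840 ÷ 3 = $40,280 apiece.
Remainder $281,990 by residents (total 5,817): Bellamy Ward 52,548.94 → $52,550; Redwood Township 109,751.65 → $109,750; Meridian Borough 119,689.41 → $119,690.
Totals: Bellamy Ward $40,280 + $52,550 = $92,830; Redwood Township $40,280 + $109,750 = $150,030; Meridian Borough $40,280 + $119,690 = $159,970.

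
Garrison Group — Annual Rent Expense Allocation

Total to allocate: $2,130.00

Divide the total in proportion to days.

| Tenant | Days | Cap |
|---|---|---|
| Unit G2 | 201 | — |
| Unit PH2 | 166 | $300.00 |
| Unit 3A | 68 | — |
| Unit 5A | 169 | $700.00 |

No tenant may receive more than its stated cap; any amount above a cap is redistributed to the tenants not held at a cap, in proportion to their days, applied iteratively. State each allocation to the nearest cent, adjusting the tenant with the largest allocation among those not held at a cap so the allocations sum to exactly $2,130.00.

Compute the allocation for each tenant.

Days total: 604.
Proportional shares (ignoring caps): Unit G2 708.8245; Unit PH2 585.3974; Unit 3A 239.8013; Unit 5A 595.9768.
Held at cap: Unit PH2 ($300.00); residual $1,830.00 reallocated over remaining days 438.
Held at cap: Unit 5A ($700.00); residual $1,130.00 reallocated over remaining days 269.
Remaining shares: Unit G2 844.3494 → $844.35; Unit 3A 285.6506 → $285.65.

Unit G2: $844.35; Unit PH2: $300.00; Unit 3A: $285.65; Unit 5A: $700.00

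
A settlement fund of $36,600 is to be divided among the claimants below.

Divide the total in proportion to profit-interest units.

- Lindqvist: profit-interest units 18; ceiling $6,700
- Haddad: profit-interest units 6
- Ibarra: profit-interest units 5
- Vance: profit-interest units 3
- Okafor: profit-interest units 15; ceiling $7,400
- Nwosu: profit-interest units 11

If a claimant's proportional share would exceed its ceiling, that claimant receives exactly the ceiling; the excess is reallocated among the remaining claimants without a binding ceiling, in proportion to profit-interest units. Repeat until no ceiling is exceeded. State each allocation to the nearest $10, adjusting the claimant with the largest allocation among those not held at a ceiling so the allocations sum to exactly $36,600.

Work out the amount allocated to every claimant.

Lindqvist: $6,700 · Haddad: $5,400 · Ibarra: $4,500 · Vance: $2,700 · Okafor: $7,400 · Nwosu: $9,900

Sum of profit-interest units: 58.
Pro-rata shares before constraints: Lindqvist 11,358.62; Haddad 3,786.21; Ibarra 3,155.17; Vance 1,893.10; Okafor 9,465.52; Nwosu 6,941.38.
Capped: Lindqvist ($6,700), Okafor ($7,400); remaining pool $22,500 reallocated over remaining profit-interest units 25.
Redistributed shares: Haddad 5,400.00 → $5,400; Ibarra 4,500.00 → $4,500; Vance 2,700.00 → $2,700; Nwosu 9,900.00 → $9,900.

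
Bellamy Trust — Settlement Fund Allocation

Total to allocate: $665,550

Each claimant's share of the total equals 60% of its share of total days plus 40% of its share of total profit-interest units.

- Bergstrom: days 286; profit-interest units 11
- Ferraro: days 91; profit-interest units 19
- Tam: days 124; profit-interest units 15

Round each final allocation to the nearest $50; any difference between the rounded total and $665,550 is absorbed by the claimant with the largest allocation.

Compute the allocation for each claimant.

Days total 501; profit-interest units total 45.
Composite weights (60% days + 40% profit-interest units): Bergstrom 0.4403; Ferraro 0.2779; Tam 0.2818.
Unrounded shares: Bergstrom 293,036.84; Ferraro 184,936.99; Tam 187,576.17.
After rounding ($50): Bergstrom $293,050; Ferraro $184,950; Tam $187,600. Sum = $665,600.
Difference $665,550 − $665,600 = −$50 applied to largest allocation (Bergstrom): Bergstrom becomes $293,000.

Bergstrom: $293,000; Ferraro: $184,950; Tam: $187,600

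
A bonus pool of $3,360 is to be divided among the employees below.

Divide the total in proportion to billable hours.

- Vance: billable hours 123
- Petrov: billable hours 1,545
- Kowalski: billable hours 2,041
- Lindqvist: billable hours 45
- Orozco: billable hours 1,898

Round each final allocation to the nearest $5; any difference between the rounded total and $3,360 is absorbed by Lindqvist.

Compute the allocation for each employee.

Billable hours total: 5,652.
Proportional shares: Vance 123/5,652 × $3,360 = 73.12; Petrov 1,545/5,652 × $3,360 = 918.47; Kowalski 2,041/5,652 × $3,360 = 1,213.33; Lindqvist 45/5,652 × $3,360 = 26.75; Orozco 1,898/5,652 × $3,360 = 1,128.32.
Rounded to nearest $5: Vance $75; Petrov $920; Kowalski $1,215; Lindqvist $25; Orozco $1,130. Sum = $3,365.
Difference $3,360 − $3,365 = −$5 applied to Lindqvist: Lindqvist becomes $20.

Vance: $75; Petrov: $920; Kowalski: $1,215; Lindqvist: $20; Orozco: $1,130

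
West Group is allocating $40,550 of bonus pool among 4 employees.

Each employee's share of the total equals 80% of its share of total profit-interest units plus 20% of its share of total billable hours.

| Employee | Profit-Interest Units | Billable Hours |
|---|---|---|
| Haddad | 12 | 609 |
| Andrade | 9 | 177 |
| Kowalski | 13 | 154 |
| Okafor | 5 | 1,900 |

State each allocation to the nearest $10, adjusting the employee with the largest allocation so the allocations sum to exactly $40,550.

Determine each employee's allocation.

Haddad: $11,730; Andrade: $7,990; Kowalski: $11,250; Okafor: $9,580

Profit-interest units total 39; billable hours total 2,840.
Combined weights (80% profit-interest units + 20% billable hours): Haddad 0.2890; Andrade 0.1971; Kowalski 0.2775; Okafor 0.2364.
Proportional shares: Haddad 11,720.62; Andrade 7,991.60; Kowalski 11,253.10; Okafor 9,584.68.
After rounding ($10): Haddad $11,720; Andrade $7,990; Kowalski $11,250; Okafor $9,580. Sum = $40,540.
Difference $40,550 − $40,540 = +$10 applied to largest allocation (Haddad): Haddad becomes $11,730.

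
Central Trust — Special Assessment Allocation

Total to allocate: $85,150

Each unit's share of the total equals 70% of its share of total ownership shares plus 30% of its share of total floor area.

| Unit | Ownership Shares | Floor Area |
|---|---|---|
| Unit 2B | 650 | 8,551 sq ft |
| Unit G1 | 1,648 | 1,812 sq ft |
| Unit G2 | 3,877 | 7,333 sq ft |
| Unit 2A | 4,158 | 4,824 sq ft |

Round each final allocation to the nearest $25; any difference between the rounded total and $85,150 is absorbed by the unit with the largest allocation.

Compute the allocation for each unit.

Totals — ownership shares 10,333, floor area 22,520.
Combined weights (70% ownership shares + 30% floor area): Unit 2B 0.1579; Unit G1 0.1358; Unit G2 0.3603; Unit 2A 0.3459.
Unrounded shares: Unit 2B 13,449.08; Unit G1 11,561.74; Unit G2 30,682.14; Unit 2A 29,457.04.
At nearest $25: Unit 2B $13,450; Unit G1 $11,550; Unit G2 $30,675; Unit 2A $29,450. Sum = $85,125.
Difference $85,150 − $85,125 = +$25 applied to largest allocation (Unit G2): Unit G2 becomes $30,700.

Unit 2B: $13,450 · Unit G1: $11,550 · Unit G2: $30,700 · Unit 2A: $29,450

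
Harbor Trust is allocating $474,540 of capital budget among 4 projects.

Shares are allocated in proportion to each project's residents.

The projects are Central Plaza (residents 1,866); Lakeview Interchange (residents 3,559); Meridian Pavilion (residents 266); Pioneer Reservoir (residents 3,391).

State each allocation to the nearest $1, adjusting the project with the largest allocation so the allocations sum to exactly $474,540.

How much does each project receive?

Central Plaza: $97,500 | Lakeview Interchange: $185,959 | Meridian Pavilion: $13,899 | Pioneer Reservoir: $177,182

Sum of residents: 9,082.
Raw shares: Central Plaza 1,866/9,082 × $474,540 = 97,499.63; Lakeview Interchange 3,559/9,082 × $474,540 = 185,959.91; Meridian Pavilion 266/9,082 × $474,540 = 13,898.66; Pioneer Reservoir 3,391/9,082 × $474,540 = 177,181.80.
Rounded to nearest $1: Central Plaza $97,500; Lakeview Interchange $185,960; Meridian Pavilion $13,899; Pioneer Reservoir $177,182. Sum = $474,541.
Difference $474,540 − $474,541 = −$1 applied to largest allocation (Lakeview Interchange): Lakeview Interchange becomes $185,959.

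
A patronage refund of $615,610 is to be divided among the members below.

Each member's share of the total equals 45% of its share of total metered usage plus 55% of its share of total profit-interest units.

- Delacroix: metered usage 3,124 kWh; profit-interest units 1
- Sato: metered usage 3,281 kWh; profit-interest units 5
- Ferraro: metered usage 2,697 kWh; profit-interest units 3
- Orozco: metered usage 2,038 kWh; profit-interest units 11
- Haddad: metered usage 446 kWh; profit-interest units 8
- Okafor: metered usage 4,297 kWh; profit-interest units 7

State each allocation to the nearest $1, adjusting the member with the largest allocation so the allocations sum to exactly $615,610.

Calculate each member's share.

Metered usage total 15,883; profit-interest units total 35.
Combined weights (45% metered usage + 55% profit-interest units): Delacroix 0.1042; Sato 0.1715; Ferraro 0.1236; Orozco 0.2306; Haddad 0.1384; Okafor 0.2317.
Raw shares: Delacroix 64,161.34; Sato 105,595.16; Ferraro 76,061.54; Orozco 141,958.51; Haddad 85,169.91; Okafor 142,663.54.
At nearest $1: Delacroix $64,161; Sato $105,595; Ferraro $76,062; Orozco $141,959; Haddad $85,170; Okafor $142,664. Sum = $615,611.
Difference $615,610 − $615,611 = −$1 applied to largest allocation (Okafor): Okafor becomes $142,663.

Delacroix: $64,161 | Sato: $105,595 | Ferraro: $76,062 | Orozco: $141,959 | Haddad: $85,170 | Okafor: $142,663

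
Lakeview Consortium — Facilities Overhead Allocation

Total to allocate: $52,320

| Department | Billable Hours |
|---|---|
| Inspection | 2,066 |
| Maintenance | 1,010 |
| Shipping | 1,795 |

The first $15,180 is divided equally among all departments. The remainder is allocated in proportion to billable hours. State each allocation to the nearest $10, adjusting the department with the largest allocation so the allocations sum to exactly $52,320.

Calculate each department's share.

Equal tier: $15,180 ÷ 3 = $5,060 apiece.
Remainder $37,140 by billable hours (total 4,871): Inspection 15,752.67 → $15,750; Maintenance 7,700.96 → $7,700; Shipping 13,686.37 → $13,690.
Totals: Inspection $5,060 + $15,750 = $20,810; Maintenance $5,060 + $7,700 = $12,760; Shipping $5,060 + $13,690 = $18,750.

Inspection: $20,810; Maintenance: $12,760; Shipping: $18,750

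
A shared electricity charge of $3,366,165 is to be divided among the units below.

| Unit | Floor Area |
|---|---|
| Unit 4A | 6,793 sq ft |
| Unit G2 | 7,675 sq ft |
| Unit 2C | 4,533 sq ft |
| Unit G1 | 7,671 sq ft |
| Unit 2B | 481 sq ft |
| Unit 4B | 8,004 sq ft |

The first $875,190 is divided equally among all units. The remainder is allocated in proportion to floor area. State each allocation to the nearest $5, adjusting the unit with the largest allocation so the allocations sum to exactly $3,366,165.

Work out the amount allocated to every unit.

Equal tier: $875,190 ÷ 6 = $145,865 apiece.
Remainder $2,490,975 by floor area (total 35,157): Unit 4A 481,303.67 → $481,305; Unit G2 543,795.92 → $543,795; Unit 2C 321,176.14 → $321,175; Unit G1 543,512.51 → $543,515; Unit 2B 34,080.24 → $34,080; Unit 4B 567,106.52 → $567,105.
Totals: Unit 4A $145,865 + $481,305 = $627,170; Unit G2 $145,865 + $543,795 = $689,660; Unit 2C $145,865 + $321,175 = $467,040; Unit G1 $145,865 + $543,515 = $689,380; Unit 2B $145,865 + $34,080 = $179,945; Unit 4B $145,865 + $567,105 = $712,970.

Unit 4A: $627,170 · Unit G2: $689,660 · Unit 2C: $467,040 · Unit G1: $689,380 · Unit 2B: $179,945 · Unit 4B: $712,970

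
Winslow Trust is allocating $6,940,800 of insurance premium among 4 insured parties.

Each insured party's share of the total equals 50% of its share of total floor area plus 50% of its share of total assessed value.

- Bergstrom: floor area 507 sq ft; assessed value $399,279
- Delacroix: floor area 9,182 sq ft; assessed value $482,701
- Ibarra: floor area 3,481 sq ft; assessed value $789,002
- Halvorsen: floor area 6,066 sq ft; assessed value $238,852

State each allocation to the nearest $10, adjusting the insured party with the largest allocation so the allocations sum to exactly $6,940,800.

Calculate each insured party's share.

Floor area total 19,236; assessed value total 1,909,834.
Combined weights (50% floor area + 50% assessed value): Bergstrom 0.1177; Delacroix 0.3650; Ibarra 0.2970; Halvorsen 0.2202.
Unrounded shares: Bergstrom 817,007.11; Delacroix 2,533,666.74; Ibarra 2,061,725.55; Halvorsen 1,528,400.59.
Rounded to nearest $10: Bergstrom $817,010; Delacroix $2,533,670; Ibarra $2,061,730; Halvorsen $1,528,400. Sum = $6,940,810.
Difference $6,940,800 − $6,940,810 = −$10 applied to largest allocation (Delacroix): Delacroix becomes $2,533,660.

Bergstrom: $817,010; Delacroix: $2,533,660; Ibarra: $2,061,730; Halvorsen: $1,528,400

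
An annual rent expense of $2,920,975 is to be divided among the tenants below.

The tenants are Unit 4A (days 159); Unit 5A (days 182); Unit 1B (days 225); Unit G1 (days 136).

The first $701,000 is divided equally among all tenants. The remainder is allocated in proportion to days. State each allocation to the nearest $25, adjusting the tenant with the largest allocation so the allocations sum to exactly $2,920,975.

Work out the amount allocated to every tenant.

Unit 4A: $678,075; Unit 5A: $750,800; Unit 1B: $886,775; Unit G1: $605,325

First tranche $701,000 split equally: $175,250 each.
Remainder $2,219,975 by days (total 702): Unit 4A 502,814.85 → $502,825; Unit 5A 575,549.07 → $575,550; Unit 1B 711,530.45 → $711,525; Unit G1 430,080.63 → $430,075.
Totals: Unit 4A $175,250 + $502,825 = $678,075; Unit 5A $175,250 + $575,550 = $750,800; Unit 1B $175,250 + $711,525 = $886,775; Unit G1 $175,250 + $430,075 = $605,325.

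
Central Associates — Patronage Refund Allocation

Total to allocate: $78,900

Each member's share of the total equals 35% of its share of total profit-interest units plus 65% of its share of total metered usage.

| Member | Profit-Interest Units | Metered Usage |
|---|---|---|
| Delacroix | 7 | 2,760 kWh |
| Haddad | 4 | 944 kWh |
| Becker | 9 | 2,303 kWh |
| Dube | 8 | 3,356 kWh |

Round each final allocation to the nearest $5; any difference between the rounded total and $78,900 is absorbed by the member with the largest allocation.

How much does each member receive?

Delacroix: $22,020; Haddad: $9,115; Becker: $21,490; Dube: $26,275

Totals — profit-interest units 28, metered usage 9,363.
Combined weights (35% profit-interest units + 65% metered usage): Delacroix 0.2791; Haddad 0.1155; Becker 0.2724; Dube 0.3330.
Unrounded shares: Delacroix 22,021.40; Haddad 9,115.68; Becker 21,490.73; Dube 26,272.19.
Rounded to nearest $5: Delacroix $22,020; Haddad $9,115; Becker $21,490; Dube $26,270. Sum = $78,895.
Difference $78,900 − $78,895 = +$5 applied to largest allocation (Dube): Dube becomes $26,275.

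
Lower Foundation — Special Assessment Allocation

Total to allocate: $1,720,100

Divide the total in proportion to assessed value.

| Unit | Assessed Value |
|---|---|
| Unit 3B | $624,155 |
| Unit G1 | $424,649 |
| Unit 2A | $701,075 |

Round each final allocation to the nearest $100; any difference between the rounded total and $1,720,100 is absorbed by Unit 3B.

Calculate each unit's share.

Sum of assessed value: 1,749,879.
Proportional shares: Unit 3B 624,155/1,749,879 × $1,720,100 = 613,533.29; Unit G1 424,649/1,749,879 × $1,720,100 = 417,422.43; Unit 2A 701,075/1,749,879 × $1,720,100 = 689,144.28.
Rounded to nearest $100: Unit 3B $613,500; Unit G1 $417,400; Unit 2A $689,100. Sum = $1,720,000.
Difference $1,720,100 − $1,720,000 = +$100 applied to Unit 3B: Unit 3B becomes $613,600.

Unit 3B: $613,600; Unit G1: $417,400; Unit 2A: $689,100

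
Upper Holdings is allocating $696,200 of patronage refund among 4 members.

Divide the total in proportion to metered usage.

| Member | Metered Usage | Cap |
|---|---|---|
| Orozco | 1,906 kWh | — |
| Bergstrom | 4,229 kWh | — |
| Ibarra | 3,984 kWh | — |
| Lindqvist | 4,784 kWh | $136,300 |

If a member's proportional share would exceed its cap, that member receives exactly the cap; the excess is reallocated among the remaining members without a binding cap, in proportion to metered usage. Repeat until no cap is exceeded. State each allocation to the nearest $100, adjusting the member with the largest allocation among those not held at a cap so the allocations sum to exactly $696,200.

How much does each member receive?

Combined metered usage = 14,903.
Unconstrained shares: Orozco 89,039.60; Bergstrom 197,559.54; Ibarra 186,114.26; Lindqvist 223,486.60.
Held at cap: Lindqvist ($136,300); balance $559,900 reallocated over remaining metered usage 10,119.
Redistributed shares: Orozco 105,461.94 → $105,500; Bergstrom 233,997.14 → $234,000; Ibarra 220,440.91 → $220,400.

Orozco: $105,500; Bergstrom: $234,000; Ibarra: $220,400; Lindqvist: $136,300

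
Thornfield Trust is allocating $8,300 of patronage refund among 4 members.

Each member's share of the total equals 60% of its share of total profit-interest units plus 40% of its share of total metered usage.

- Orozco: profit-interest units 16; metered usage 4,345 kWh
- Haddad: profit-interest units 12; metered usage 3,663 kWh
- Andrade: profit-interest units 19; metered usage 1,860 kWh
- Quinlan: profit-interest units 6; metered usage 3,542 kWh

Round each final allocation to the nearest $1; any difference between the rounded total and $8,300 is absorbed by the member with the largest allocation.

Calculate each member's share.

Orozco: $2,579 | Haddad: $2,034 | Andrade: $2,246 | Quinlan: $1,441

Totals — profit-interest units 53, metered usage 13,410.
Composite weights (60% profit-interest units + 40% metered usage): Orozco 0.3107; Haddad 0.2451; Andrade 0.2706; Quinlan 0.1736.
Unrounded shares: Orozco 2,579.12; Haddad 2,034.42; Andrade 2,245.78; Quinlan 1,440.69.
At nearest $1: Orozco $2,579; Haddad $2,034; Andrade $2,246; Quinlan $1,441. Sum = $8,300.
Sum already equals the total — no adjustment.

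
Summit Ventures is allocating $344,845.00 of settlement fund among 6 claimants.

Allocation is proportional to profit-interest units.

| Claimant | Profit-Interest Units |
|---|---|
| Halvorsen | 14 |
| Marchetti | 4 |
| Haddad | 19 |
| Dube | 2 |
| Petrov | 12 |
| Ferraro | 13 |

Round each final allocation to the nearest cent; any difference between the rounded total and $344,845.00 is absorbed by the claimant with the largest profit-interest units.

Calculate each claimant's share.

Halvorsen: $75,434.84 | Marchetti: $21,552.81 | Haddad: $102,375.86 | Dube: $10,776.41 | Petrov: $64,658.44 | Ferraro: $70,046.64

Sum of profit-interest units: 14 + 4 + 19 + 2 + 12 + 13 = 64.
Proportional shares: Halvorsen 75,434.8438; Marchetti 21,552.8125; Haddad 102,375.8594; Dube 10,776.4062; Petrov 64,658.4375; Ferraro 70,046.6406.
At nearest cent: Halvorsen $75,434.84; Marchetti $21,552.81; Haddad $102,375.86; Dube $10,776.41; Petrov $64,658.44; Ferraro $70,046.64. Sum = $344,845.00.
Rounded total matches; no reconciliation needed.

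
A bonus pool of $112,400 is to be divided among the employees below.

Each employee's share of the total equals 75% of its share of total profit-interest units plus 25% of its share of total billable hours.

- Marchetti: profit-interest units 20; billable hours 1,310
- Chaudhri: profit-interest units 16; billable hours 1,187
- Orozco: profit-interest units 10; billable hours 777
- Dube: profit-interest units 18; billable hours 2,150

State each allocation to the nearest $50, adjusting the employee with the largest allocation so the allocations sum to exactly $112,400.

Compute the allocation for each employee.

Marchetti: $33,150 · Chaudhri: $27,200 · Orozco: $17,200 · Dube: $34,850

Profit-interest units total 64; billable hours total 5,424.
Combined weights (75% profit-interest units + 25% billable hours): Marchetti 0.2948; Chaudhri 0.2422; Orozco 0.1530; Dube 0.3100.
Raw shares: Marchetti 33,130.44; Chaudhri 27,224.47; Orozco 17,197.26; Dube 34,847.83.
At nearest $50: Marchetti $33,150; Chaudhri $27,200; Orozco $17,200; Dube $34,850. Sum = $112,400.
No rounding difference to absorb.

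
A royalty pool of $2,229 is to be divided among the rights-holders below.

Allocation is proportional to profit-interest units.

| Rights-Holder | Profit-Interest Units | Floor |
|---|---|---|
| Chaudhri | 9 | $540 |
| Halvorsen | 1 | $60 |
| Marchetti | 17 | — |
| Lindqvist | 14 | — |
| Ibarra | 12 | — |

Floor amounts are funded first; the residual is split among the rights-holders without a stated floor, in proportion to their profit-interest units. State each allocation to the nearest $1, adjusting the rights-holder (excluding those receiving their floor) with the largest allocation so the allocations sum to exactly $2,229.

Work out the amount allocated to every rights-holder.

Chaudhri: $540 | Halvorsen: $60 | Marchetti: $644 | Lindqvist: $530 | Ibarra: $455

Guaranteed amounts: Chaudhri $540; Halvorsen $60. Balance $1,629.
Balance split over remaining profit-interest units 43: Marchetti 644.02 → $644; Lindqvist 530.37 → $530; Ibarra 454.60 → $455.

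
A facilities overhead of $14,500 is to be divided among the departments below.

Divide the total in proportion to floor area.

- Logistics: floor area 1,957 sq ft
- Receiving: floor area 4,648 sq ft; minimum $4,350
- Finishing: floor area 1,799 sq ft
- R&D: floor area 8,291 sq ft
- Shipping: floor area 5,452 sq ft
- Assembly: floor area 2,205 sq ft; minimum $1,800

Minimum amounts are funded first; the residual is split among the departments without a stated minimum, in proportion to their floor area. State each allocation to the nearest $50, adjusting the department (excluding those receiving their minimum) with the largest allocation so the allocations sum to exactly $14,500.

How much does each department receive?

Logistics: $950; Receiving: $4,350; Finishing: $850; R&D: $3,950; Shipping: $2,600; Assembly: $1,800

Guaranteed amounts: Receiving $4,350; Assembly $1,800. Balance $8,350.
Balance split over remaining floor area 17,499: Logistics 933.82 → $950; Finishing 858.43 → $850; R&D 3,956.22 → $3,950; Shipping 2,601.53 → $2,600.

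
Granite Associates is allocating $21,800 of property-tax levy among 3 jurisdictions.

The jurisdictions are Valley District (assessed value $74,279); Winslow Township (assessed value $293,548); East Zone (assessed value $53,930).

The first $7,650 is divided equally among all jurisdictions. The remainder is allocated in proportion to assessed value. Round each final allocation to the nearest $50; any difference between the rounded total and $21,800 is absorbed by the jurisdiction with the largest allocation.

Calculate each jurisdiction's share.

Equal tier: $7,650 ÷ 3 = $2,550 apiece.
Remainder $14,150 by assessed value (total 421,757): Valley District 2,492.07 → $2,500; Winslow Township 9,848.57 → $9,850; East Zone 1,809.36 → $1,800.
Totals: Valley District $2,550 + $2,500 = $5,050; Winslow Township $2,550 + $9,850 = $12,400; East Zone $2,550 + $1,800 = $4,350.

Valley District: $5,050 · Winslow Township: $12,400 · East Zone: $4,350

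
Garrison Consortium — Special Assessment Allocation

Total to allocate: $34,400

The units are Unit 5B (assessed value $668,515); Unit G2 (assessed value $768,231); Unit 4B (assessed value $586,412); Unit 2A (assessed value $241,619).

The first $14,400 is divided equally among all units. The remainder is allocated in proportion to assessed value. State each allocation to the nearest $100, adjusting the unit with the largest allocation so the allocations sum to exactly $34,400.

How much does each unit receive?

Unit 5B: $9,500; Unit G2: $10,400; Unit 4B: $8,800; Unit 2A: $5,700

$14,400 shared equally gives $3,600 per unit.
Remainder $20,000 by assessed value (total 2,264,777): Unit 5B 5,903.58 → $5,900; Unit G2 6,784.16 → $6,800; Unit 4B 5,178.54 → $5,200; Unit 2A 2,133.71 → $2,100.
Totals: Unit 5B $3,600 + $5,900 = $9,500; Unit G2 $3,600 + $6,800 = $10,400; Unit 4B $3,600 + $5,200 = $8,800; Unit 2A $3,600 + $2,100 = $5,700.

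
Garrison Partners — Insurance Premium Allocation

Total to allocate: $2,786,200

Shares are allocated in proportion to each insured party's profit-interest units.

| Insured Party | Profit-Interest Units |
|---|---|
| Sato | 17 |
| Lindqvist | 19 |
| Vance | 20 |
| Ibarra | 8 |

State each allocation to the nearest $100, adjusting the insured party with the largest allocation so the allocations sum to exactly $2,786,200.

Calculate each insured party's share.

Sato: $740,100 · Lindqvist: $827,200 · Vance: $870,600 · Ibarra: $348,300

Combined profit-interest units = 64.
Pro-rata amounts: Sato 17/64 × $2,786,200 = 740,084.38; Lindqvist 19/64 × $2,786,200 = 827,153.12; Vance 20/64 × $2,786,200 = 870,687.50; Ibarra 8/64 × $2,786,200 = 348,275.00.
After rounding ($100): Sato $740,100; Lindqvist $827,200; Vance $870,700; Ibarra $348,300. Sum = $2,786,300.
Difference $2,786,200 − $2,786,300 = −$100 applied to largest allocation (Vance): Vance becomes $870,600.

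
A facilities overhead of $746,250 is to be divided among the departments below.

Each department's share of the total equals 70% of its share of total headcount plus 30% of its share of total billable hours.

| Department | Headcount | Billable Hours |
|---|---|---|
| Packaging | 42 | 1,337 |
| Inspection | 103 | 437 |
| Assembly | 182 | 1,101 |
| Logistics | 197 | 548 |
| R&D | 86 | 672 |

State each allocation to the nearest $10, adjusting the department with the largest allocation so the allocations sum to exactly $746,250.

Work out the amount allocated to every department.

Packaging: $109,060 | Inspection: $112,100 | Assembly: $216,050 | Logistics: $198,660 | R&D: $110,380

Totals — headcount 610, billable hours 4,095.
Composite weights (70% headcount + 30% billable hours): Packaging 0.1461; Inspection 0.1502; Assembly 0.2895; Logistics 0.2662; R&D 0.1479.
Unrounded shares: Packaging 109,061.03; Inspection 112,095.24; Assembly 216,048.18; Logistics 198,660.78; R&D 110,384.77.
At nearest $10: Packaging $109,060; Inspection $112,100; Assembly $216,050; Logistics $198,660; R&D $110,380. Sum = $746,250.
No rounding difference to absorb.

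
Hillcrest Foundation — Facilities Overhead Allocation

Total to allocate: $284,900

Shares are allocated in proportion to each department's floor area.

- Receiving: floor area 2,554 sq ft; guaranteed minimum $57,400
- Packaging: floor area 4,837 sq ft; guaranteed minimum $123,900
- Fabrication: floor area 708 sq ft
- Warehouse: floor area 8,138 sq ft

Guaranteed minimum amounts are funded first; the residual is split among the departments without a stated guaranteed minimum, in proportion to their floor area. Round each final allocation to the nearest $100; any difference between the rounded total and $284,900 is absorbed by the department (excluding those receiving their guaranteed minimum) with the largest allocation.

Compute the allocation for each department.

Receiving: $57,400 | Packaging: $123,900 | Fabrication: $8,300 | Warehouse: $95,300

Fund the minimums — Receiving $57,400; Packaging $123,900. Remaining pool $103,600.
Remaining pool split over remaining floor area 8,846: Fabrication 8,291.75 → $8,300; Warehouse 95,308.25 → $95,300.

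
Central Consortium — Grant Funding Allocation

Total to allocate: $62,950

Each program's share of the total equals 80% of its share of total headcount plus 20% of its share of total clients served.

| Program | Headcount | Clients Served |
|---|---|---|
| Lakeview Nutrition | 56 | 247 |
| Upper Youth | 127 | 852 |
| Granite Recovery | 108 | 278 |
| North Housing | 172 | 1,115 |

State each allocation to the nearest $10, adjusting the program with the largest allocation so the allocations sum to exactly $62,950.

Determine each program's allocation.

Lakeview Nutrition: $7,340 · Upper Youth: $18,120 · Granite Recovery: $13,150 · North Housing: $24,340

Totals — headcount 463, clients served 2,492.
Combined weights (80% headcount + 20% clients served): Lakeview Nutrition 0.1166; Upper Youth 0.2878; Granite Recovery 0.2089; North Housing 0.3867.
Unrounded shares: Lakeview Nutrition 7,338.94; Upper Youth 18,118.10; Granite Recovery 13,151.54; North Housing 24,341.42.
At nearest $10: Lakeview Nutrition $7,340; Upper Youth $18,120; Granite Recovery $13,150; North Housing $24,340. Sum = $62,950.
Sum already equals the total — no adjustment.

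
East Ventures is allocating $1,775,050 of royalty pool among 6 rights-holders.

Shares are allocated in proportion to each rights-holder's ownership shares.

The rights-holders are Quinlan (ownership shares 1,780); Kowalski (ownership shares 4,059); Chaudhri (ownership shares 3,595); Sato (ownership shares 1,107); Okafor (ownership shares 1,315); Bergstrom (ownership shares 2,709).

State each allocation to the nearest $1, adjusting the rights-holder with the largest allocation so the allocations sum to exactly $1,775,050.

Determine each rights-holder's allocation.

Total ownership shares = 14,565.
Proportional shares: Quinlan 1,780/14,565 × $1,775,050 = 216,930.24; Kowalski 4,059/14,565 × $1,775,050 = 494,674.08; Chaudhri 3,595/14,565 × $1,775,050 = 438,125.97; Sato 1,107/14,565 × $1,775,050 = 134,911.11; Okafor 1,315/14,565 × $1,775,050 = 160,260.26; Bergstrom 2,709/14,565 × $1,775,050 = 330,148.33.
At nearest $1: Quinlan $216,930; Kowalski $494,674; Chaudhri $438,126; Sato $134,911; Okafor $160,260; Bergstrom $330,148. Sum = $1,775,049.
Difference $1,775,050 − $1,775,049 = +$1 applied to largest allocation (Kowalski): Kowalski becomes $494,675.

Quinlan: $216,930 | Kowalski: $494,675 | Chaudhri: $438,126 | Sato: $134,911 | Okafor: $160,260 | Bergstrom: $330,148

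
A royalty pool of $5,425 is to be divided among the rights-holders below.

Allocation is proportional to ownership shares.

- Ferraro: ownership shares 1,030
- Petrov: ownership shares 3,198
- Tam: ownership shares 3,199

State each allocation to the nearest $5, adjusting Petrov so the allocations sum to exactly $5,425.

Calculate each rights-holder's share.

Sum of ownership shares: 7,427.
Unrounded shares: Ferraro 1,030/7,427 × $5,425 = 752.36; Petrov 3,198/7,427 × $5,425 = 2,335.96; Tam 3,199/7,427 × $5,425 = 2,336.69.
Rounded to nearest $5: Ferraro $750; Petrov $2,335; Tam $2,335. Sum = $5,420.
Difference $5,425 − $5,420 = +$5 applied to Petrov: Petrov becomes $2,340.

Ferraro: $750; Petrov: $2,340; Tam: $2,335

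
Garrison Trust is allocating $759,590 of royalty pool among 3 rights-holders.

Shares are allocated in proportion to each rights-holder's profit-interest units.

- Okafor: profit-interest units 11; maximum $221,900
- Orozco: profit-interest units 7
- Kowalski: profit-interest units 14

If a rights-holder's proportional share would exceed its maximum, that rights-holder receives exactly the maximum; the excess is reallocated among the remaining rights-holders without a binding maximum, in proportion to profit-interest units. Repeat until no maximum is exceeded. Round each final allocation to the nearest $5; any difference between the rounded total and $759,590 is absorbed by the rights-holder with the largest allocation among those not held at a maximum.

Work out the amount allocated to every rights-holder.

Profit-interest units total: 32.
Pro-rata shares before constraints: Okafor 261,109.06; Orozco 166,160.31; Kowalski 332,320.62.
Held at cap: Okafor ($221,900); residual $537,690 reallocated over remaining profit-interest units 21.
Shares after redistribution: Orozco 179,230.00 → $179,230; Kowalski 358,460.00 → $358,460.

Okafor: $221,900 · Orozco: $179,230 · Kowalski: $358,460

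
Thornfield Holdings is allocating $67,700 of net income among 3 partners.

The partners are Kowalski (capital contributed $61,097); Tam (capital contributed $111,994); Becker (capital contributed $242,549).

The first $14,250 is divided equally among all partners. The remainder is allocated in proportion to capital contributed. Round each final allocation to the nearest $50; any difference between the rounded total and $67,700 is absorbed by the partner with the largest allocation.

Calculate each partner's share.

Kowalski: $12,600 · Tam: $19,150 · Becker: $35,950

$14,250 shared equally gives $4,750 per partner.
Remainder $53,450 by capital contributed (total 415,640): Kowalski 7,856.88 → $7,850; Tam 14,402.08 → $14,400; Becker 31,191.04 → $31,200.
Totals: Kowalski $4,750 + $7,850 = $12,600; Tam $4,750 + $14,400 = $19,150; Becker $4,750 + $31,200 = $35,950.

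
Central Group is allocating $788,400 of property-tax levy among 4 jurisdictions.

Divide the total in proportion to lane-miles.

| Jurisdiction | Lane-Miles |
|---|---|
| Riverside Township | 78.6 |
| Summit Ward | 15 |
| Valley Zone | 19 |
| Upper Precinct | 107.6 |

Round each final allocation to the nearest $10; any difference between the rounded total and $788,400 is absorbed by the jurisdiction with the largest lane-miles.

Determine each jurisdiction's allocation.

Riverside Township: $281,420 · Summit Ward: $53,710 · Valley Zone: $68,030 · Upper Precinct: $385,240

Total lane-miles = 220.2.
Proportional shares: Riverside Township 78.6/220.2 × $788,400 = 281,417.98; Summit Ward 15/220.2 × $788,400 = 53,705.72; Valley Zone 19/220.2 × $788,400 = 68,027.25; Upper Precinct 107.6/220.2 × $788,400 = 385,249.05.
At nearest $10: Riverside Township $281,420; Summit Ward $53,710; Valley Zone $68,030; Upper Precinct $385,250. Sum = $788,410.
Difference $788,400 − $788,410 = −$10 applied to largest lane-miles (Upper Precinct): Upper Precinct becomes $385,240.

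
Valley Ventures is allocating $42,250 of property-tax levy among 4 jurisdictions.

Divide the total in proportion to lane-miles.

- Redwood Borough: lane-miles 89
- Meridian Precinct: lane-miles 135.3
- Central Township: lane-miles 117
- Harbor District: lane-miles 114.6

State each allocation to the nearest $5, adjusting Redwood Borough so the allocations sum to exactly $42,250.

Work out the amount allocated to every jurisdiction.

Sum of lane-miles: 455.9.
Raw shares: Redwood Borough 89/455.9 × $42,250 = 8,247.97; Meridian Precinct 135.3/455.9 × $42,250 = 12,538.77; Central Township 117/455.9 × $42,250 = 10,842.84; Harbor District 114.6/455.9 × $42,250 = 10,620.42.
At nearest $5: Redwood Borough $8,250; Meridian Precinct $12,540; Central Township $10,845; Harbor District $10,620. Sum = $42,255.
Difference $42,250 − $42,255 = −$5 applied to Redwood Borough: Redwood Borough becomes $8,245.

Redwood Borough: $8,245; Meridian Precinct: $12,540; Central Township: $10,845; Harbor District: $10,620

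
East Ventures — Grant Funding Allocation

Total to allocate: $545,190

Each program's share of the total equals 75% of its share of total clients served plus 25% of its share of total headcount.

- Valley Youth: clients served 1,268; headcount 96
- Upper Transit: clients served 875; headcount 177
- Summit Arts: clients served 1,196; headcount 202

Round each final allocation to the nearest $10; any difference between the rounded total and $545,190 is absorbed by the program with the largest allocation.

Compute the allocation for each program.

Totals — clients served 3,339, headcount 475.
Combined weights (75% clients served + 25% headcount): Valley Youth 0.3353; Upper Transit 0.2897; Summit Arts 0.3750.
Pro-rata amounts: Valley Youth 182,825.18; Upper Transit 157,940.88; Summit Arts 204,423.95.
Rounded to nearest $10: Valley Youth $182,830; Upper Transit $157,940; Summit Arts $204,420. Sum = $545,190.
No rounding difference to absorb.

Valley Youth: $182,830 | Upper Transit: $157,940 | Summit Arts: $204,420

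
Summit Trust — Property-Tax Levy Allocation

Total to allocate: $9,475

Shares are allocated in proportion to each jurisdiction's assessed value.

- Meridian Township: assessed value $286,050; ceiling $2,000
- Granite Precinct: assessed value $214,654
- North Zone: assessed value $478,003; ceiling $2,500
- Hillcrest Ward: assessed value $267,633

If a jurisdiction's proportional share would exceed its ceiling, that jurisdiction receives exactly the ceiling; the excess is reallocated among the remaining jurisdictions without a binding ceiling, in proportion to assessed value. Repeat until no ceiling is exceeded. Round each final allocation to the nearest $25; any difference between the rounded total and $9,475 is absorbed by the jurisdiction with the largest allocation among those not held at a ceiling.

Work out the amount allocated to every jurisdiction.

Meridian Township: $2,000 | Granite Precinct: $2,225 | North Zone: $2,500 | Hillcrest Ward: $2,750

Assessed value total: 1,246,340.
Proportional shares (ignoring caps): Meridian Township 2,174.63; Granite Precinct 1,631.86; North Zone 3,633.90; Hillcrest Ward 2,034.62.
Cap binds for Meridian Township ($2,000), North Zone ($2,500); residual $4,975 reallocated over remaining assessed value 482,287.
Redistributed shares: Granite Precinct 2,214.25 → $2,225; Hillcrest Ward 2,760.75 → $2,750.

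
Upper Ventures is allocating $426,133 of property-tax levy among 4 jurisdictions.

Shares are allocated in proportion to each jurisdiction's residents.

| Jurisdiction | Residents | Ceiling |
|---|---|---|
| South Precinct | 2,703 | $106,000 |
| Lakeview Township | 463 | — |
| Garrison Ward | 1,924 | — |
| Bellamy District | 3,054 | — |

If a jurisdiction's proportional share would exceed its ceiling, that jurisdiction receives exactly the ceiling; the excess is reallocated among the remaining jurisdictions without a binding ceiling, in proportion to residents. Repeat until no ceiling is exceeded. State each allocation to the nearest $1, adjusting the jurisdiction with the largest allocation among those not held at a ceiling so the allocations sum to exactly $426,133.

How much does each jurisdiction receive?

Total residents = 8,144.
Unconstrained shares: South Precinct 141,433.88; Lakeview Township 24,226.37; Garrison Ward 100,672.87; Bellamy District 159,799.88.
Cap binds for South Precinct ($106,000); remaining pool $320,133 reallocated over remaining residents 5,441.
Redistributed shares: Lakeview Township 27,241.61 → $27,242; Garrison Ward 113,202.70 → $113,203; Bellamy District 179,688.69 → $179,689.
Rounding difference −$1 applied to Bellamy District → $179,688.

South Precinct: $106,000; Lakeview Township: $27,242; Garrison Ward: $113,203; Bellamy District: $179,688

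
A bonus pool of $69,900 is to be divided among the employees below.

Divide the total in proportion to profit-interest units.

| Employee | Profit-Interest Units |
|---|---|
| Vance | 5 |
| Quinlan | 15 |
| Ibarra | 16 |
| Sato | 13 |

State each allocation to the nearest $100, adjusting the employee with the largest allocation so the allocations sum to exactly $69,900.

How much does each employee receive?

Vance: $7,100 · Quinlan: $21,400 · Ibarra: $22,900 · Sato: $18,500

Total profit-interest units = 49.
Pro-rata amounts: Vance 5/49 × $69,900 = 7,132.65; Quinlan 15/49 × $69,900 = 21,397.96; Ibarra 16/49 × $69,900 = 22,824.49; Sato 13/49 × $69,900 = 18,544.90.
At nearest $100: Vance $7,100; Quinlan $21,400; Ibarra $22,800; Sato $18,500. Sum = $69,800.
Difference $69,900 − $69,800 = +$100 applied to largest allocation (Ibarra): Ibarra becomes $22,900.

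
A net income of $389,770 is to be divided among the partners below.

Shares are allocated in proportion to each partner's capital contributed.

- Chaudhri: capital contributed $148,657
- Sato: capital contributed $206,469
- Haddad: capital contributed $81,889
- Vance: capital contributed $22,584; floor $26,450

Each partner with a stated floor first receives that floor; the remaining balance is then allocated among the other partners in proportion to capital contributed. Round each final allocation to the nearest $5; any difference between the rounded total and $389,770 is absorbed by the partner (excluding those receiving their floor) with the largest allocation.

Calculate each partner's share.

Chaudhri: $123,590 | Sato: $171,650 | Haddad: $68,080 | Vance: $26,450

Guaranteed amounts: Vance $26,450. Balance $363,320.
Balance split over remaining capital contributed 437,015: Chaudhri 123,588.58 → $123,590; Sato 171,651.58 → $171,650; Haddad 68,079.84 → $68,080.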